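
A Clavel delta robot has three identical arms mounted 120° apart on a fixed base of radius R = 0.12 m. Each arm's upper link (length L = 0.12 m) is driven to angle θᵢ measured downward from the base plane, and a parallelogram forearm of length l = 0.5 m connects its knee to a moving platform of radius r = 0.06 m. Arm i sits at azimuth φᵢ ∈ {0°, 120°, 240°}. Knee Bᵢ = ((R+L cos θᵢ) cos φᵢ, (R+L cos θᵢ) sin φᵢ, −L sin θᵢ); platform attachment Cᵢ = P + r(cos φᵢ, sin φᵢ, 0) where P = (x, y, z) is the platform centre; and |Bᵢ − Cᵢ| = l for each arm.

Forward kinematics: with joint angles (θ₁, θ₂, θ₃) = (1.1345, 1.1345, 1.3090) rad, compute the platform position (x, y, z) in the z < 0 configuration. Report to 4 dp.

arm 1 at φ=0.0°: (R−r)+L cos θ1 = 0.1107;  S1 = (0.1107, 0.0000, -0.1088)
S2 = (0.1107·cos120.0°, 0.1107·sin120.0°, -0.1088) = (-0.0554, 0.0959, -0.1088)
φ3=240.0°: virtual centre (-0.0455, -0.0789, -0.1159), radius l
subtract pairs → two planes through P
linear system: -0.3321x+0.1918y = 0.0000−0.0000z; -0.3125x+-0.1577y = -0.0024−-0.0143z
det = 0.1123;  x = 0.0040+-0.0244z,  y = 0.0070+-0.0423z
quadratic in z: (1.0024)z²+(0.2221)z+(-0.2267)=0, √Δ=0.9790 → z ∈ {-0.5991, 0.3775}; z = -0.5991 (taking z<0)
x = 0.0187, y = 0.0323

(0.0187, 0.0323, -0.5991)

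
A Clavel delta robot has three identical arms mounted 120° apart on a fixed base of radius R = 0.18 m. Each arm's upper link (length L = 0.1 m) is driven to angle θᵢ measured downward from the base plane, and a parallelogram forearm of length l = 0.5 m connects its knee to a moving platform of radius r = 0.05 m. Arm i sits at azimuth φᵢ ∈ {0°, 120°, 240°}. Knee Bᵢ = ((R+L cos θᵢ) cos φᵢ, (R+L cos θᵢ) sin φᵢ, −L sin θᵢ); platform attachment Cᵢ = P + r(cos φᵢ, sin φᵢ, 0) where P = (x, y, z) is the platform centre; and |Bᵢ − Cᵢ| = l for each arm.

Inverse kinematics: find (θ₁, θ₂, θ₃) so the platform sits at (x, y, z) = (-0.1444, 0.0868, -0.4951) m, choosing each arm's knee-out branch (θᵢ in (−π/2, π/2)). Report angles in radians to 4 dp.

θ₁ = 1.3958, θ₂ = 0.0873, θ₃ = 0.7851

arm 1 (φ=0.0°): x'=-0.1444, y'=0.0868
  A=0.2744, B=-0.4951, C=(l²−L²−A²−y'²−z²)/(2L)=-0.4398
  θ1 = atan2(B,A) + arccos(C/0.5661) = 1.3958
arm 2 (φ=120.0°): x'=0.1474, y'=0.0817
  A=-0.0174, B=-0.4951, C=(l²−L²−A²−y'²−z²)/(2L)=-0.0605
  θ2 = atan2(B,A) + arccos(C/0.4954) = 0.0873
φ3=240.0° → target in arm frame (-0.0030, -0.1685)
  e−x'=0.1330;  (l²−L²−(e−x')²−y'²−z²)/2L = -0.2559
  √(A²+B²)=0.5126;  θ3 = -1.3084+2.0935 ≈ 0.7851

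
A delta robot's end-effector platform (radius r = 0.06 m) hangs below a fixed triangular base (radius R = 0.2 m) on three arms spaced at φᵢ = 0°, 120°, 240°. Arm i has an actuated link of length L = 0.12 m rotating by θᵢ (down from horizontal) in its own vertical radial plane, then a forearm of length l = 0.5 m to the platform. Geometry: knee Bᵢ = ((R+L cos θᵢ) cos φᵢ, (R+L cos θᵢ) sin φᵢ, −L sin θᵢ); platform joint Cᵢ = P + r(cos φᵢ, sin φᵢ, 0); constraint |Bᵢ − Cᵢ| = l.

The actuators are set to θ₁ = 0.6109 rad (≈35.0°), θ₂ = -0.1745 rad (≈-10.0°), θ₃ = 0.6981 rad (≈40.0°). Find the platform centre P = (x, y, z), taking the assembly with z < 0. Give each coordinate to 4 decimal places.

φ1=0.0°: virtual centre (0.2383, 0.0000, -0.0688), radius l
arm 2 at φ=120.0°: ρ2 = 0.2582;  centre 2 = (-0.1291, 0.2236, 0.0208)
arm 3 at φ=240.0°: ρ3 = 0.2319;  centre 3 = (-0.1160, -0.2009, -0.0771)
eliminate P² terms by subtracting sphere 1 from 2 and 3
[-0.7348 0.4472 0.1793]·P = 0.0056;  [-0.7085 -0.4017 -0.0166]·P = -0.0018
Cramer: x(z) = -0.0024+0.1056z;  y(z) = 0.0086-0.2275z
sphere 1 gives Az²+Bz+C=0 with A=1.0629, B=0.0829, C=-0.1873;  B²−4AC=0.8031;  roots -0.4606, 0.3825;  negative root z = -0.4606
x = -0.0510, y = 0.1134

(-0.0510, 0.1134, -0.4606)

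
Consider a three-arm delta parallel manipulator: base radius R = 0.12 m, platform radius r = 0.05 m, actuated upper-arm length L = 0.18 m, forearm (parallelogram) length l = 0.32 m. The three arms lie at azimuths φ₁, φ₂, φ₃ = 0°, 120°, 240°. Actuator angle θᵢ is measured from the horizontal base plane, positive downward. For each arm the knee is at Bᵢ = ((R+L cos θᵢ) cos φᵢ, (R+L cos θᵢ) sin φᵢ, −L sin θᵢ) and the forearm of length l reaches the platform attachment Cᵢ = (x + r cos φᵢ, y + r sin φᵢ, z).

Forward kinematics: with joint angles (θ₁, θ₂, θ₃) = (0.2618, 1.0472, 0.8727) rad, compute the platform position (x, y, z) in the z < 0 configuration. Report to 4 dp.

φ1=0.0°: virtual centre (0.2439, 0.0000, -0.0466), radius l
arm 2 at φ=120.0°: e+L cos θ2 = 0.1600;  centre 2 = (-0.0800, 0.1386, -0.1559)
arm 3 at φ=240.0°: e+L cos θ3 = 0.1857;  centre 3 = (-0.0928, -0.1608, -0.1379)
subtract pairs → two planes through P
plane₁₂: -0.6477x+0.2771y+-0.2186z = -0.0117
det = 0.3950;  x = 0.0153+-0.3061z,  y = -0.0067+0.0732z
quadratic in z: (1.0991)z²+(0.2322)z+(-0.0479)=0, √Δ=0.5144 → z ∈ {-0.3396, 0.1284}; z = -0.3396 (taking z<0)
x = 0.1193, y = -0.0315

(0.1193, -0.0315, -0.3396)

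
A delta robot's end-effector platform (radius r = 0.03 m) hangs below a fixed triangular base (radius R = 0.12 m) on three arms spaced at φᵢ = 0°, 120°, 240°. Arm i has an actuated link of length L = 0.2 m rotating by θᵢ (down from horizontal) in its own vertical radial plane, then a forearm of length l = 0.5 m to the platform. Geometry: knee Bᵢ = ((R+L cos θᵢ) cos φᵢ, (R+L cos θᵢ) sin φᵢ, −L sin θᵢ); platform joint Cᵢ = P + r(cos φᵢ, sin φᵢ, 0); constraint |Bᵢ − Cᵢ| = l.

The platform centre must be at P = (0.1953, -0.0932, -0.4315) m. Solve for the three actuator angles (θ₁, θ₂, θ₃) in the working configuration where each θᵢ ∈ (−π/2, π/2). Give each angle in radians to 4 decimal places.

rotate P by −φ1: (0.1953, -0.0932, -0.4315)
  A=-0.1053, B=-0.4315, C=(l²−L²−A²−y'²−z²)/(2L)=0.0101
  θ1 = atan2(B,A) + arccos(C/0.4442) = -0.2621
φ2=120.0° → target in arm frame (-0.1784, -0.1225)
  e−x'=0.2684;  (l²−L²−(e−x')²−y'²−z²)/2L = -0.1581
  γ=atan2(-0.4315,0.2684)=-1.0144;  ψ=arccos(-0.3111)=1.8871;  θ2=γ+ψ≈0.8727
rotate P by −φ3: (-0.0169, 0.2157, -0.4315)
  A=0.1069, B=-0.4315, C=(l²−L²−A²−y'²−z²)/(2L)=-0.0854
  √(A²+B²)=0.4446;  θ3 = -1.3279+1.7642 ≈ 0.4363

θ₁ = -0.2621, θ₂ = 0.8727, θ₃ = 0.4363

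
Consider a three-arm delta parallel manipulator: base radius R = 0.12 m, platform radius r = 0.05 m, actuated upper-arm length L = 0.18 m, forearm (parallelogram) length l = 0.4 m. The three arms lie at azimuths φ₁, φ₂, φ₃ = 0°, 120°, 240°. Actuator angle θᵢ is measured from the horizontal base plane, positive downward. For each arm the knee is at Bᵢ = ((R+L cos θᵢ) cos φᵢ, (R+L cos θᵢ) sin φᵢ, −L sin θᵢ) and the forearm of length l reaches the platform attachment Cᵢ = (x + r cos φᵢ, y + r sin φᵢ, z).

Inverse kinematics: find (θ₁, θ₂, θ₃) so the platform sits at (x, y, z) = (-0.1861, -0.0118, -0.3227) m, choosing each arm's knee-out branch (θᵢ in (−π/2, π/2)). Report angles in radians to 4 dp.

φ1=0.0° → target in arm frame (-0.1861, -0.0118)
  e−x'=0.2561;  (l²−L²−(e−x')²−y'²−z²)/2L = -0.1174
  θ1 = atan2(B,A) + arccos(C/0.4120) = 0.9598
rotate P by −φ2: (0.0828, 0.1671, -0.3227)
  A=-0.0128, B=-0.3227, C=(l²−L²−A²−y'²−z²)/(2L)=-0.0128
  γ=atan2(-0.3227,-0.0128)=-1.6105;  ψ=arccos(-0.0397)=1.6105;  θ2=γ+ψ≈-0.0001
φ3=240.0° → target in arm frame (0.1033, -0.1553)
  e−x'=-0.0333;  (l²−L²−(e−x')²−y'²−z²)/2L = -0.0049
  √(A²+B²)=0.3244;  θ3 = -1.6735+1.5858 ≈ -0.0877

θ₁ = 0.9598, θ₂ = -0.0001, θ₃ = -0.0877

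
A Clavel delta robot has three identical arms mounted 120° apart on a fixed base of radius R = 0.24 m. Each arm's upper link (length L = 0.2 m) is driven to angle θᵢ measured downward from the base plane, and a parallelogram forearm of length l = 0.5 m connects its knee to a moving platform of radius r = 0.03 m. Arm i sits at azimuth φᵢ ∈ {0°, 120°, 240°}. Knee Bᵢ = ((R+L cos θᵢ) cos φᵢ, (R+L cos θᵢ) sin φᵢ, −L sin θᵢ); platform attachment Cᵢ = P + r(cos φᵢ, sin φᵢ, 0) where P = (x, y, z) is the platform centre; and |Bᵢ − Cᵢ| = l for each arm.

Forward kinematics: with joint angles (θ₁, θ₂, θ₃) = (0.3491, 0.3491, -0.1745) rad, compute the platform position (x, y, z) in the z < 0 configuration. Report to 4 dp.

arm 1 at φ=0.0°: ρ1 = 0.3979;  S1 = (0.3979, 0.0000, -0.0684)
arm 2 at φ=120.0°: ρ2 = 0.3979;  S2 = (-0.1990, 0.3446, -0.0684)
arm 3 at φ=240.0°: ρ3 = 0.4070;  S3 = (-0.2035, -0.3524, 0.0347)
eliminate P² terms by subtracting sphere 1 from 2 and 3
plane₁₂: -1.1938x+0.6892y+0.0000z = 0.0000
Cramer: x(z) = -0.0016+0.0851z;  y(z) = -0.0027+0.1474z
sphere 1 gives Az²+Bz+C=0 with A=1.0290, B=0.0680, C=-0.0857;  B²−4AC=0.3574;  roots -0.3236, 0.2574;  negative root z = -0.3236
x = -0.0291, y = -0.0504

(-0.0291, -0.0504, -0.3236)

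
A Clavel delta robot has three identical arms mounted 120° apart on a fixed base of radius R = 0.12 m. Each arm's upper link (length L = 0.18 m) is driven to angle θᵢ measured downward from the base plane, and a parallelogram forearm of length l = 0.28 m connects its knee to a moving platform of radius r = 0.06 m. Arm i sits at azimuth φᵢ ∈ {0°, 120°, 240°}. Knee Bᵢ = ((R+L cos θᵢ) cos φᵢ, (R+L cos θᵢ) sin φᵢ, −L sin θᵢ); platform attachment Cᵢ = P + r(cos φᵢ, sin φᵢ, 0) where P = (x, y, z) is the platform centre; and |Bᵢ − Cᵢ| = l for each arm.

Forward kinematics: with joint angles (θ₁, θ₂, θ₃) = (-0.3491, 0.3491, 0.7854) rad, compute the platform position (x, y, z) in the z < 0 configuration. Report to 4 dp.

φ1=0.0°: virtual centre (0.2291, 0.0000, 0.0616), radius l
S2 = (0.2291·cos120.0°, 0.2291·sin120.0°, -0.0616) = (-0.1146, 0.1984, -0.0616)
arm 3 at φ=240.0°: e+L cos θ3 = 0.1873;  S3 = (-0.0936, -0.1622, -0.1273)
subtract pairs → two planes through P
plane₁₂: -0.6874x+0.3969y+-0.2463z = 0.0000
det = 0.4792;  x = 0.0042+-0.4795z,  y = 0.0072+-0.2100z
quadratic in z: (1.2741)z²+(0.0896)z+(-0.0239)=0, √Δ=0.3606 → z ∈ {-0.1767, 0.1064}; z = -0.1767 (taking z<0)
x = 0.0889, y = 0.0443

(0.0889, 0.0443, -0.1767)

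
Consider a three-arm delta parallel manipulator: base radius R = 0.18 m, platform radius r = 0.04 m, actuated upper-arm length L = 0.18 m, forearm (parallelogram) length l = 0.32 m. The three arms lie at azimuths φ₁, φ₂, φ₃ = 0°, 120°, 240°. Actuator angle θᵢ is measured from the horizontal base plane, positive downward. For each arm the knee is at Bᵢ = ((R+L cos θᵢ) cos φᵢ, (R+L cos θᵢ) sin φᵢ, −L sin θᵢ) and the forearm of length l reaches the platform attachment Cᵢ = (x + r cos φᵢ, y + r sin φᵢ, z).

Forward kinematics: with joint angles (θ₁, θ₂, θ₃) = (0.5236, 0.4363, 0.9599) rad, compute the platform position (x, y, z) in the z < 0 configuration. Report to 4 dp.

(0.0232, 0.0565, -0.2476)

φ1=0.0°: virtual centre (0.2959, 0.0000, -0.0900), radius l
φ2=120.0°: virtual centre (-0.1516, 0.2625, -0.0761), radius l
φ3=240.0°: virtual centre (-0.1216, -0.2107, -0.1474), radius l
eliminate P² terms by subtracting sphere 1 from 2 and 3
linear system: -0.8949x+0.5251y = 0.0020−0.0279z; -0.8350x+-0.4213y = -0.0147−-0.1149z
Cramer: x(z) = 0.0084-0.0596z;  y(z) = 0.0183-0.1546z
sphere 1 gives Az²+Bz+C=0 with A=1.0275, B=0.2086, C=-0.0113;  B²−4AC=0.0901;  roots -0.2476, 0.0446;  negative root z = -0.2476
x = 0.0232, y = 0.0565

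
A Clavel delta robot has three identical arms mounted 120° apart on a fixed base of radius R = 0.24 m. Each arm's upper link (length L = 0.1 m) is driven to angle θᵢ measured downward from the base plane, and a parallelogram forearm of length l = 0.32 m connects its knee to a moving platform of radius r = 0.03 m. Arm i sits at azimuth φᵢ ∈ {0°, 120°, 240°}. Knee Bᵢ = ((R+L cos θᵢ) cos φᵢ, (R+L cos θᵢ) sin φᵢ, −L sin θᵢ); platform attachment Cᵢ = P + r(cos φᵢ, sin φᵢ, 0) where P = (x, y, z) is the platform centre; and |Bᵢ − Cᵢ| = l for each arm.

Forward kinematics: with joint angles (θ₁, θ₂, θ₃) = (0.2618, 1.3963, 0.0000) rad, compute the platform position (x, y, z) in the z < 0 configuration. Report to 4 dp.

(0.0335, -0.0771, -0.1738)

arm 1 at φ=0.0°: ρ1 = 0.3066;  S1 = (0.3066, 0.0000, -0.0259)
S2 = (0.2274·cos120.0°, 0.2274·sin120.0°, -0.0985) = (-0.1137, 0.1969, -0.0985)
arm 3 at φ=240.0°: ρ3 = 0.3100;  S3 = (-0.1550, -0.2685, 0.0000)
|S₂|²−|S₁|² = -0.0333;  |S₃|²−|S₁|² = 0.0014
[-0.8405 0.3938 -0.1452]·P = -0.0333;  [-0.9232 -0.5369 0.0518]·P = 0.0014
det = 0.8149;  x = 0.0212+-0.0707z,  y = -0.0392+0.2179z
sphere 1 gives Az²+Bz+C=0 with A=1.0525, B=0.0750, C=-0.0188;  B²−4AC=0.0846;  roots -0.1738, 0.1026;  negative root z = -0.1738
x = 0.0335, y = -0.0771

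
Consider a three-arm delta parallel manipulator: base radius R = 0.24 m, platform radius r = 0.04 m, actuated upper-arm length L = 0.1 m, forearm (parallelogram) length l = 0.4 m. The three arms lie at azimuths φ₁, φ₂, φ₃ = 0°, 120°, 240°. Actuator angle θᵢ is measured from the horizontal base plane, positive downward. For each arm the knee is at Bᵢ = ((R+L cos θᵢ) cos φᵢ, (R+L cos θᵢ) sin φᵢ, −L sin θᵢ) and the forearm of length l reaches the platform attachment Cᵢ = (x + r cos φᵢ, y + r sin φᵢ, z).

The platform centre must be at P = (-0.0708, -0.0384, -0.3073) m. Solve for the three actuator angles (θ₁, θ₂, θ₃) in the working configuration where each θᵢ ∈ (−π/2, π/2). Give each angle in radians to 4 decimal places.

rotate P by −φ1: (-0.0708, -0.0384, -0.3073)
  A=0.2708, B=-0.3073, C=(l²−L²−A²−y'²−z²)/(2L)=-0.0962
  γ=atan2(-0.3073,0.2708)=-0.8485;  ψ=arccos(-0.2349)=1.8079;  θ1=γ+ψ≈0.9594
arm 2 (φ=120.0°): x'=0.0021, y'=0.0805
  e−x'=0.1979;  (l²−L²−(e−x')²−y'²−z²)/2L = 0.0497
  γ=atan2(-0.3073,0.1979)=-0.9988;  ψ=arccos(0.1359)=1.4344;  θ2=γ+ψ≈0.4357
φ3=240.0° → target in arm frame (0.0687, -0.0421)
  A cos θ + B sin θ = C:  0.1313·cos θ + -0.3073·sin θ = 0.1827
  θ3 = atan2(B,A) + arccos(C/0.3342) = -0.1745

θ₁ = 0.9594, θ₂ = 0.4357, θ₃ = -0.1745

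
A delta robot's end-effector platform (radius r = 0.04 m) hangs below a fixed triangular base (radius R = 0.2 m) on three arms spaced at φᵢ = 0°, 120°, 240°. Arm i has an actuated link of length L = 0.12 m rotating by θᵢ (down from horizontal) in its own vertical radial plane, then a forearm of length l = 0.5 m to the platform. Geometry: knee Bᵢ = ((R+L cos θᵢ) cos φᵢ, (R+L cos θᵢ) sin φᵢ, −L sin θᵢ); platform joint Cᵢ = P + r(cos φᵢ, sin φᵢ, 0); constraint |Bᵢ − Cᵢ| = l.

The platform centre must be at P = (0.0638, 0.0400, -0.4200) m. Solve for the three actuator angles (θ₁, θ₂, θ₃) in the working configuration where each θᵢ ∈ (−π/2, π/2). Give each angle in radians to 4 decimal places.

φ1=0.0° → target in arm frame (0.0638, 0.0400)
  e−x'=0.0962;  (l²−L²−(e−x')²−y'²−z²)/2L = 0.2014
  √(A²+B²)=0.4309;  θ1 = -1.3456+1.0843 ≈ -0.2613
φ2=120.0° → target in arm frame (0.0027, -0.0753)
  A=0.1573, B=-0.4200, C=(l²−L²−A²−y'²−z²)/(2L)=0.1200
  θ2 = atan2(B,A) + arccos(C/0.4485) = 0.0873
rotate P by −φ3: (-0.0665, 0.0353, -0.4200)
  A cos θ + B sin θ = C:  0.2265·cos θ + -0.4200·sin θ = 0.0277
  θ3 = atan2(B,A) + arccos(C/0.4772) = 0.4367

θ₁ = -0.2613, θ₂ = 0.0873, θ₃ = 0.4367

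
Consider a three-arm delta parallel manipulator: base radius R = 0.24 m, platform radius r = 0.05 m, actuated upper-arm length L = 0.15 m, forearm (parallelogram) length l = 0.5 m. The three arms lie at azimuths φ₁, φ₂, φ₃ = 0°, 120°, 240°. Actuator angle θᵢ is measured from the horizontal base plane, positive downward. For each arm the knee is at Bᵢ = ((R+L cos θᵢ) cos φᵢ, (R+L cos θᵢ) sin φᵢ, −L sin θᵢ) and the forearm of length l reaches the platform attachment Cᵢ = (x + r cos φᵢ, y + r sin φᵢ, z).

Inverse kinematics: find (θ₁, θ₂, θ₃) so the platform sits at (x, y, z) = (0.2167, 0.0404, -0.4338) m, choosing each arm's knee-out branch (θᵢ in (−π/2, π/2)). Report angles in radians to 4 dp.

φ1=0.0° → target in arm frame (0.2167, 0.0404)
  A=-0.0267, B=-0.4338, C=(l²−L²−A²−y'²−z²)/(2L)=0.1232
  γ=atan2(-0.4338,-0.0267)=-1.6323;  ψ=arccos(0.2836)=1.2833;  θ1=γ+ψ≈-0.3490
rotate P by −φ2: (-0.0734, -0.2079, -0.4338)
  A cos θ + B sin θ = C:  0.2634·cos θ + -0.4338·sin θ = -0.2442
  √(A²+B²)=0.5075;  θ2 = -1.0252+2.0727 ≈ 1.0476
φ3=240.0° → target in arm frame (-0.1433, 0.1675)
  A cos θ + B sin θ = C:  0.3333·cos θ + -0.4338·sin θ = -0.3328
  θ3 = atan2(B,A) + arccos(C/0.5471) = 1.3091

θ₁ = -0.3490, θ₂ = 1.0476, θ₃ = 1.3091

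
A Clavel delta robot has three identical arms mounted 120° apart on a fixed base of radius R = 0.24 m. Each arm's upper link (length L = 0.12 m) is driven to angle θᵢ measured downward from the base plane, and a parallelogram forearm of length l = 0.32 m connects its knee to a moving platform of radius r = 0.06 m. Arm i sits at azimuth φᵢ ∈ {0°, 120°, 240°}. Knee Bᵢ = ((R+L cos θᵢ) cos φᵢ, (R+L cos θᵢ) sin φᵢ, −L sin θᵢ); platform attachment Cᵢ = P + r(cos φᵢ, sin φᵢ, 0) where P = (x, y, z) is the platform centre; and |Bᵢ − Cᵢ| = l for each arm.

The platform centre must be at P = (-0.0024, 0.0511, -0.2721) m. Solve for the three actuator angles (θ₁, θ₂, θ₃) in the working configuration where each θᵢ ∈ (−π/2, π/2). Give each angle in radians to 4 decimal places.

θ₁ = 0.8731, θ₂ = 0.5237, θ₃ = 1.1344

rotate P by −φ1: (-0.0024, 0.0511, -0.2721)
  e−x'=0.1824;  (l²−L²−(e−x')²−y'²−z²)/2L = -0.0913
  θ1 = atan2(B,A) + arccos(C/0.3276) = 0.8731
rotate P by −φ2: (0.0455, -0.0235, -0.2721)
  e−x'=0.1345;  (l²−L²−(e−x')²−y'²−z²)/2L = -0.0195
  γ=atan2(-0.2721,0.1345)=-1.1116;  ψ=arccos(-0.0644)=1.6352;  θ2=γ+ψ≈0.5237
rotate P by −φ3: (-0.0431, -0.0276, -0.2721)
  A=0.2231, B=-0.2721, C=(l²−L²−A²−y'²−z²)/(2L)=-0.1523
  θ3 = atan2(B,A) + arccos(C/0.3518) = 1.1344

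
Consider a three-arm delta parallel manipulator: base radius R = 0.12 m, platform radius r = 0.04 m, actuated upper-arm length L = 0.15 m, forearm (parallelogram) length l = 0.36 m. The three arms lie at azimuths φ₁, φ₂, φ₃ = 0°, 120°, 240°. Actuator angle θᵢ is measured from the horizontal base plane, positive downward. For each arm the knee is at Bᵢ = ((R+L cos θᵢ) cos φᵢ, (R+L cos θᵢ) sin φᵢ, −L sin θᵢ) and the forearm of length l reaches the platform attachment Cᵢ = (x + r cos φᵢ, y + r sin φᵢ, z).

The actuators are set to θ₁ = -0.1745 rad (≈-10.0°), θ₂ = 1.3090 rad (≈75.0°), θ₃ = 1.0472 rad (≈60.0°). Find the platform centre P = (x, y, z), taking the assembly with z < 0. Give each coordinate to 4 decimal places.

(0.2093, -0.0490, -0.3301)

S1 = (0.2277·cos0.0°, 0.2277·sin0.0°, 0.0260) = (0.2277, 0.0000, 0.0260)
φ2=120.0°: virtual centre (-0.0594, 0.1029, -0.1449), radius l
arm 3 at φ=240.0°: (R−r)+L cos θ3 = 0.1550;  S3 = (-0.0775, -0.1342, -0.1299)
subtract pairs → two planes through P
linear system: -0.5743x+0.2058y = -0.0174−-0.3419z; -0.6104x+-0.2685y = -0.0116−-0.3119z
det = 0.2798;  x = 0.0253+-0.5574z,  y = -0.0141+0.1057z
into |P−S₁|² = l²: 1.3219z² + 0.1706z + -0.0877 = 0;  Δ = 0.4930;  z = -0.3301 or 0.2011 → z<0 root = -0.3301
x = 0.2093, y = -0.0490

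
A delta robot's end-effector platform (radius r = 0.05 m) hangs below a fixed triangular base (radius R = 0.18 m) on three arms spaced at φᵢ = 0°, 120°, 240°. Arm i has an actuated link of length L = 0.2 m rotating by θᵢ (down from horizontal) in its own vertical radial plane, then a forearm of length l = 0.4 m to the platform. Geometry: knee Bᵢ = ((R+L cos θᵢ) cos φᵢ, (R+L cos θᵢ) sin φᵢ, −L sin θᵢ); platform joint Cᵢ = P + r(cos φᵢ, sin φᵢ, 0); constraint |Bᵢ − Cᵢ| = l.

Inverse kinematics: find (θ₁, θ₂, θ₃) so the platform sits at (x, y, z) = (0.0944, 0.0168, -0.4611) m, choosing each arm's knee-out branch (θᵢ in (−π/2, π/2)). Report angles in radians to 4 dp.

arm 1 (φ=0.0°): x'=0.0944, y'=0.0168
  A=0.0356, B=-0.4611, C=(l²−L²−A²−y'²−z²)/(2L)=-0.2354
  √(A²+B²)=0.4625;  θ1 = -1.4937+2.1048 ≈ 0.6111
φ2=120.0° → target in arm frame (-0.0327, -0.0902)
  A=0.1627, B=-0.4611, C=(l²−L²−A²−y'²−z²)/(2L)=-0.3180
  θ2 = atan2(B,A) + arccos(C/0.4889) = 1.0472
arm 3 (φ=240.0°): x'=-0.0617, y'=0.0734
  A=0.1917, B=-0.4611, C=(l²−L²−A²−y'²−z²)/(2L)=-0.3369
  θ3 = atan2(B,A) + arccos(C/0.4994) = 1.1346

θ₁ = 0.6111, θ₂ = 1.0472, θ₃ = 1.1346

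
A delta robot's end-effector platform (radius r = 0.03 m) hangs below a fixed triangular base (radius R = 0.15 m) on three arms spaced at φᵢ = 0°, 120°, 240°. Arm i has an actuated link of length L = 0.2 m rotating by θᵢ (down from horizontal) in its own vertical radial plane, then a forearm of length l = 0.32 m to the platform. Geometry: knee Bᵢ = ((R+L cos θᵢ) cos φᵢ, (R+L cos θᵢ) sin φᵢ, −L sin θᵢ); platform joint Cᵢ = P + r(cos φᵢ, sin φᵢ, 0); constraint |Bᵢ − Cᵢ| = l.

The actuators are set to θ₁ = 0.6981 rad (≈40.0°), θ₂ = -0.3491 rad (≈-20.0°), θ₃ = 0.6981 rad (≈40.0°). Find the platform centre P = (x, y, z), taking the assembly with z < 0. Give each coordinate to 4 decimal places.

(-0.0387, 0.0670, -0.1535)

O1 = (0.2732·cos0.0°, 0.2732·sin0.0°, -0.1286) = (0.2732, 0.0000, -0.1286)
O2 = (0.3079·cos120.0°, 0.3079·sin120.0°, 0.0684) = (-0.1540, 0.2667, 0.0684)
φ3=240.0°: virtual centre (-0.1366, -0.2366, -0.1286), radius l
|O₂|²−|O₁|² = 0.0083;  |O₃|²−|O₁|² = 0.0000
linear system: -0.8544x+0.5334y = 0.0083−0.3939z; -0.8196x+-0.4732y = 0.0000−0.0000z
det = 0.8415;  x = -0.0047+0.2215z,  y = 0.0081+-0.3837z
into |P−O₁|² = l²: 1.1963z² + 0.1277z + -0.0086 = 0;  Δ = 0.0574;  z = -0.1535 or 0.0467 → z<0 root = -0.1535
x = -0.0387, y = 0.0670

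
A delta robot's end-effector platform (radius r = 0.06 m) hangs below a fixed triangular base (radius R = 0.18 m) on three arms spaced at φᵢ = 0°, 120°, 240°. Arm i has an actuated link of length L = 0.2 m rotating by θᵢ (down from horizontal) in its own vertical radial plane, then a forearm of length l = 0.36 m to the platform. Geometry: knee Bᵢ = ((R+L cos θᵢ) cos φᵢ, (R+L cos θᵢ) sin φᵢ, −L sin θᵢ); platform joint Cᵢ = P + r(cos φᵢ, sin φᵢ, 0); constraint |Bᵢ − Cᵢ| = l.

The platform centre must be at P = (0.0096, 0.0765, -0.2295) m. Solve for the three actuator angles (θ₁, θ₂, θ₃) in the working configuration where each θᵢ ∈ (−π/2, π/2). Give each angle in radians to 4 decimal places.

arm 1 (φ=0.0°): x'=0.0096, y'=0.0765
  A=0.1104, B=-0.2295, C=(l²−L²−A²−y'²−z²)/(2L)=0.0472
  √(A²+B²)=0.2547;  θ1 = -1.1224+1.3843 ≈ 0.2619
arm 2 (φ=120.0°): x'=0.0615, y'=-0.0466
  A=0.0585, B=-0.2295, C=(l²−L²−A²−y'²−z²)/(2L)=0.0783
  γ=atan2(-0.2295,0.0585)=-1.3210;  ψ=arccos(0.3307)=1.2337;  θ2=γ+ψ≈-0.0873
arm 3 (φ=240.0°): x'=-0.0711, y'=-0.0299
  e−x'=0.1911;  (l²−L²−(e−x')²−y'²−z²)/2L = -0.0012
  γ=atan2(-0.2295,0.1911)=-0.8766;  ψ=arccos(-0.0039)=1.5747;  θ3=γ+ψ≈0.6981

θ₁ = 0.2619, θ₂ = -0.0873, θ₃ = 0.6981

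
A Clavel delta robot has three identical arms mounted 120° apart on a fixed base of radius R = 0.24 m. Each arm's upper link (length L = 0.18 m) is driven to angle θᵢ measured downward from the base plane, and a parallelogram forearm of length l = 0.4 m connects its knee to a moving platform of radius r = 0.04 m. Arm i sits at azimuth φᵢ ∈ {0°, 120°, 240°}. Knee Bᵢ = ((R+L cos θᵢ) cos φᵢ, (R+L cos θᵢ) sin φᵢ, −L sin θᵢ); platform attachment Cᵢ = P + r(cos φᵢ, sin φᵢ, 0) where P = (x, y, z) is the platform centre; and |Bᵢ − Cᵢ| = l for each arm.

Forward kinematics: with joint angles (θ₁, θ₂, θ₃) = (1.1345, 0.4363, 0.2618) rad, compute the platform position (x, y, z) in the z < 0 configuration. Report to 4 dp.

S1 = (0.2761·cos0.0°, 0.2761·sin0.0°, -0.1631) = (0.2761, 0.0000, -0.1631)
S2 = (0.3631·cos120.0°, 0.3631·sin120.0°, -0.0761) = (-0.1816, 0.3145, -0.0761)
φ3=240.0°: virtual centre (-0.1869, -0.3238, -0.0466), radius l
|S₂|²−|S₁|² = 0.0348;  |S₃|²−|S₁|² = 0.0391
[-0.9153 0.6290 0.1741]·P = 0.0348;  [-0.9260 -0.6476 0.2331]·P = 0.0391
Cramer: x(z) = -0.0401+0.2207z;  y(z) = -0.0030+0.0443z
quadratic in z: (1.0507)z²+(0.1864)z+(-0.0334)=0, √Δ=0.4185 → z ∈ {-0.2878, 0.1104}; z = -0.2878 (taking z<0)
x = -0.1037, y = -0.0158

(-0.1037, -0.0158, -0.2878)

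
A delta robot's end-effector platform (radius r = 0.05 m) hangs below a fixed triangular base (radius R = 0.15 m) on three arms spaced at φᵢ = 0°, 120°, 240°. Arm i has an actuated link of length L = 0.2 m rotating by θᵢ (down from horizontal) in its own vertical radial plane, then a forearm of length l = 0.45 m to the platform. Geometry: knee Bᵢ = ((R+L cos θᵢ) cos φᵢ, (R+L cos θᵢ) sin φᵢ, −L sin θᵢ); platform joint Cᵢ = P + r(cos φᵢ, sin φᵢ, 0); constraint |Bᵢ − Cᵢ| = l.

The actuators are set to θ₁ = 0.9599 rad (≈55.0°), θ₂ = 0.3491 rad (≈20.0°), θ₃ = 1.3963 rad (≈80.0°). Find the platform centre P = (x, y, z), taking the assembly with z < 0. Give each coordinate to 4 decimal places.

(-0.0025, 0.2149, -0.4942)

O1 = (0.2147·cos0.0°, 0.2147·sin0.0°, -0.1638) = (0.2147, 0.0000, -0.1638)
φ2=120.0°: virtual centre (-0.1440, 0.2494, -0.0684), radius l
arm 3 at φ=240.0°: e+L cos θ3 = 0.1347;  O3 = (-0.0674, -0.1167, -0.1970)
|O₂|²−|O₁|² = 0.0146;  |O₃|²−|O₁|² = -0.0160
plane₁₂: -0.7174x+0.4987y+0.1908z = 0.0146
Cramer: x(z) = 0.0102+0.0256z;  y(z) = 0.0440-0.3459z
sphere 1 gives Az²+Bz+C=0 with A=1.1203, B=0.2868, C=-0.1319;  B²−4AC=0.6732;  roots -0.4942, 0.2382;  negative root z = -0.4942
x = -0.0025, y = 0.2149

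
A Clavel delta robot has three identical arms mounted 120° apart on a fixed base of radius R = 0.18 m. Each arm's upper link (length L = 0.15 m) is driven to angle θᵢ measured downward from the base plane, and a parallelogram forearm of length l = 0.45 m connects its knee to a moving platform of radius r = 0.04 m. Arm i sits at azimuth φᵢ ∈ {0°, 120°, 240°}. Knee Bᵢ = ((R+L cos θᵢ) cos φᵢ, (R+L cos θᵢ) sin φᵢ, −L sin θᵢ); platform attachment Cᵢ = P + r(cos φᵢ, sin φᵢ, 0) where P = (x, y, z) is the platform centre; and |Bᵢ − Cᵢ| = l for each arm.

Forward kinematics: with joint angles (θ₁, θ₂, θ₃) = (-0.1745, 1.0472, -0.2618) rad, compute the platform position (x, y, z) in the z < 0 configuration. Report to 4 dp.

arm 1 at φ=0.0°: (R−r)+L cos θ1 = 0.2877;  S1 = (0.2877, 0.0000, 0.0260)
φ2=120.0°: virtual centre (-0.1075, 0.1862, -0.1299), radius l
S3 = (0.2849·cos240.0°, 0.2849·sin240.0°, 0.0388) = (-0.1424, -0.2467, 0.0388)
|S₂|²−|S₁|² = -0.0204;  |S₃|²−|S₁|² = -0.0008
linear system: -0.7904x+0.3724y = -0.0204−-0.3119z; -0.8603x+-0.4934y = -0.0008−0.0256z
det = 0.7104;  x = 0.0146+-0.2032z,  y = -0.0238+0.4062z
sphere 1 gives Az²+Bz+C=0 with A=1.2063, B=0.0396, C=-0.1266;  B²−4AC=0.6126;  roots -0.3409, 0.3080;  negative root z = -0.3409
x = 0.0838, y = -0.1622

(0.0838, -0.1622, -0.3409)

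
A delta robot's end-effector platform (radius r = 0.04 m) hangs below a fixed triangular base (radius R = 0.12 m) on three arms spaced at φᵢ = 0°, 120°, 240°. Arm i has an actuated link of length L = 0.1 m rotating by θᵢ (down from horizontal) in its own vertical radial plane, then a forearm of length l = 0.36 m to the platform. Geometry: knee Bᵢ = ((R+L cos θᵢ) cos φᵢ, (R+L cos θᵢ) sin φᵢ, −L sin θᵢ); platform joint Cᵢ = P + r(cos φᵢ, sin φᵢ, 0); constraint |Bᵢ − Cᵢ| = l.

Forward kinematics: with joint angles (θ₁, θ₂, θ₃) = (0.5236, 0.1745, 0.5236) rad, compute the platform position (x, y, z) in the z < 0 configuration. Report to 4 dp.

φ1=0.0°: virtual centre (0.1666, 0.0000, -0.0500), radius l
arm 2 at φ=120.0°: (R−r)+L cos θ2 = 0.1785;  centre 2 = (-0.0892, 0.1546, -0.0174)
arm 3 at φ=240.0°: (R−r)+L cos θ3 = 0.1666;  centre 3 = (-0.0833, -0.1443, -0.0500)
eliminate P² terms by subtracting sphere 1 from 2 and 3
linear system: -0.5117x+0.3091y = 0.0019−0.0653z; -0.4998x+-0.2886y = 0.0000−0.0000z
det = 0.3022;  x = -0.0018+0.0623z,  y = 0.0031+-0.1080z
into |P−centre ₁|² = l²: 1.0155z² + 0.0783z + -0.0987 = 0;  Δ = 0.4072;  z = -0.3527 or 0.2756 → z<0 root = -0.3527
x = -0.0238, y = 0.0412

(-0.0238, 0.0412, -0.3527)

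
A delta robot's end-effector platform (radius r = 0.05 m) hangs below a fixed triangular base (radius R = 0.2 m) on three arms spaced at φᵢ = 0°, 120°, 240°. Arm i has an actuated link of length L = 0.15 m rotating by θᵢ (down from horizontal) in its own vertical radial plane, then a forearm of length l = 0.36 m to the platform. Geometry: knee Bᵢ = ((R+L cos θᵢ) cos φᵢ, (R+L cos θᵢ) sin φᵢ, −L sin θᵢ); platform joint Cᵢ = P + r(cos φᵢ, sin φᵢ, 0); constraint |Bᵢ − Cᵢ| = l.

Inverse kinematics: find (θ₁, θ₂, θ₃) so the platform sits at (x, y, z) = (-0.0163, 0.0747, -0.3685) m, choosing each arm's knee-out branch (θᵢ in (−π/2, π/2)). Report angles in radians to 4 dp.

θ₁ = 0.9598, θ₂ = 0.5232, θ₃ = 1.1344

arm 1 (φ=0.0°): x'=-0.0163, y'=0.0747
  A cos θ + B sin θ = C:  0.1663·cos θ + -0.3685·sin θ = -0.2064
  √(A²+B²)=0.4043;  θ1 = -1.1469+2.1067 ≈ 0.9598
arm 2 (φ=120.0°): x'=0.0728, y'=-0.0232
  A=0.0772, B=-0.3685, C=(l²−L²−A²−y'²−z²)/(2L)=-0.1173
  θ2 = atan2(B,A) + arccos(C/0.3765) = 0.5232
arm 3 (φ=240.0°): x'=-0.0565, y'=-0.0515
  A cos θ + B sin θ = C:  0.2065·cos θ + -0.3685·sin θ = -0.2467
  θ3 = atan2(B,A) + arccos(C/0.4224) = 1.1344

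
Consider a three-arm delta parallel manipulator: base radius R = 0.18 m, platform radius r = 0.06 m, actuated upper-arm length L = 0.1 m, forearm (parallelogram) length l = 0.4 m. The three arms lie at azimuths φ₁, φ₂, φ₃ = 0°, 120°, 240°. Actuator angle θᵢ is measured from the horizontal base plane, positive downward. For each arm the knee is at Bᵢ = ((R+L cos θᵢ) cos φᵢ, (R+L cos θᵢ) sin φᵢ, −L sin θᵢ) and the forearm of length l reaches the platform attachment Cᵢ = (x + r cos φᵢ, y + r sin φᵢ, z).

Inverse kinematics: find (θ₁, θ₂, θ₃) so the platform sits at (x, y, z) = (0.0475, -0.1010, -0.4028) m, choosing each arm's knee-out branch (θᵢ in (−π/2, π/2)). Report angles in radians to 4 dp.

θ₁ = 0.5234, θ₂ = 1.3083, θ₃ = 0.4359

rotate P by −φ1: (0.0475, -0.1010, -0.4028)
  A cos θ + B sin θ = C:  0.0725·cos θ + -0.4028·sin θ = -0.1385
  γ=atan2(-0.4028,0.0725)=-1.3927;  ψ=arccos(-0.3385)=1.9161;  θ1=γ+ψ≈0.5234
arm 2 (φ=120.0°): x'=-0.1112, y'=0.0094
  A=0.2312, B=-0.4028, C=(l²−L²−A²−y'²−z²)/(2L)=-0.3290
  θ2 = atan2(B,A) + arccos(C/0.4644) = 1.3083
rotate P by −φ3: (0.0637, 0.0916, -0.4028)
  A=0.0563, B=-0.4028, C=(l²−L²−A²−y'²−z²)/(2L)=-0.1191
  θ3 = atan2(B,A) + arccos(C/0.4067) = 0.4359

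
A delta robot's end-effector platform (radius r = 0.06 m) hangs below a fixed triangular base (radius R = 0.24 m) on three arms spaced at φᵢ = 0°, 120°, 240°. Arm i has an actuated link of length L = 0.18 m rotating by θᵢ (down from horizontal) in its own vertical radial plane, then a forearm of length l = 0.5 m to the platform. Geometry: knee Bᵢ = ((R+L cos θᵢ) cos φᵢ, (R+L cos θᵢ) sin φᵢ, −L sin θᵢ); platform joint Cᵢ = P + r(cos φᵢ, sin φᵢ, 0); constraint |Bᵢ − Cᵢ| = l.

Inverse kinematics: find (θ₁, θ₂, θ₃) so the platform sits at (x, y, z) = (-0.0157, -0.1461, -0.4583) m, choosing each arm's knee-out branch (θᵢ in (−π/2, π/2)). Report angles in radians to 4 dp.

θ₁ = 0.6981, θ₂ = 1.0474, θ₃ = 0.0875

φ1=0.0° → target in arm frame (-0.0157, -0.1461)
  e−x'=0.1957;  (l²−L²−(e−x')²−y'²−z²)/2L = -0.1447
  γ=atan2(-0.4583,0.1957)=-1.1672;  ψ=arccos(-0.2903)=1.8654;  θ1=γ+ψ≈0.6981
φ2=120.0° → target in arm frame (-0.1187, 0.0866)
  A=0.2987, B=-0.4583, C=(l²−L²−A²−y'²−z²)/(2L)=-0.2477
  γ=atan2(-0.4583,0.2987)=-0.9932;  ψ=arccos(-0.4527)=2.0406;  θ2=γ+ψ≈1.0474
rotate P by −φ3: (0.1344, 0.0595, -0.4583)
  A cos θ + B sin θ = C:  0.0456·cos θ + -0.4583·sin θ = 0.0054
  θ3 = atan2(B,A) + arccos(C/0.4606) = 0.0875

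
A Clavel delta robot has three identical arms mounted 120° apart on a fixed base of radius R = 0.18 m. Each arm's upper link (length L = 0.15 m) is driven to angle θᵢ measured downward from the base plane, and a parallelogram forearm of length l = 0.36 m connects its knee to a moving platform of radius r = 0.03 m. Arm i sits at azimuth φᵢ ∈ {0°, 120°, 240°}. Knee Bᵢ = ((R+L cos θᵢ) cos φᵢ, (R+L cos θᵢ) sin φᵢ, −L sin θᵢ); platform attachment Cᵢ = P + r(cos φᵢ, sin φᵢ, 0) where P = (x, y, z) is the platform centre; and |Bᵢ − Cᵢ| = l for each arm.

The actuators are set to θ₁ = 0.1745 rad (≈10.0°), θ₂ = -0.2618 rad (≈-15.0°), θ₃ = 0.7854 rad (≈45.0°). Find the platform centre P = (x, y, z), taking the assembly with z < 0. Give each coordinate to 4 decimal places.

φ1=0.0°: virtual centre (0.2977, 0.0000, -0.0260), radius l
arm 2 at φ=120.0°: e+L cos θ2 = 0.2949;  centre 2 = (-0.1474, 0.2554, 0.0388)
φ3=240.0°: virtual centre (-0.1280, -0.2218, -0.1061), radius l
subtract pairs → two planes through P
plane₁₂: -0.8903x+0.5108y+0.1297z = -0.0008
det = 0.8298;  x = 0.0081+-0.0292z,  y = 0.0125+-0.3048z
quadratic in z: (1.0938)z²+(0.0613)z+(-0.0449)=0, √Δ=0.4475 → z ∈ {-0.2326, 0.1765}; z = -0.2326 (taking z<0)
x = 0.0149, y = 0.0834

(0.0149, 0.0834, -0.2326)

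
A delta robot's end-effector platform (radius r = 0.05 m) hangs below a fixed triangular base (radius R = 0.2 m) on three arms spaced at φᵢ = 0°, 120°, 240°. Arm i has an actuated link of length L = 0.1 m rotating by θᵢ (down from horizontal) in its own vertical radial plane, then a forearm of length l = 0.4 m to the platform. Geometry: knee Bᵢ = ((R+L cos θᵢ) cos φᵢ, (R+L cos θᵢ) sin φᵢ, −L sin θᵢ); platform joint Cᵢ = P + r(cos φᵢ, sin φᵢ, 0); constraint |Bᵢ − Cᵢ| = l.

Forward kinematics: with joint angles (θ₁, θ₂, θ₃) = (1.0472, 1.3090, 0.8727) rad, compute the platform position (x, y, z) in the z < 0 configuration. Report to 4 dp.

(0.0049, -0.0429, -0.4331)

φ1=0.0°: virtual centre (0.2000, 0.0000, -0.0866), radius l
φ2=120.0°: virtual centre (-0.0879, 0.1523, -0.0966), radius l
arm 3 at φ=240.0°: e+L cos θ3 = 0.2143;  centre 3 = (-0.1071, -0.1856, -0.0766)
subtract pairs → two planes through P
plane₁₂: -0.5759x+0.3046y+-0.0200z = -0.0072
det = 0.4009;  x = 0.0034+-0.0033z,  y = -0.0172+0.0593z
sphere 1 gives Az²+Bz+C=0 with A=1.0035, B=0.1725, C=-0.1136;  B²−4AC=0.4856;  roots -0.4331, 0.2613;  negative root z = -0.4331
x = 0.0049, y = -0.0429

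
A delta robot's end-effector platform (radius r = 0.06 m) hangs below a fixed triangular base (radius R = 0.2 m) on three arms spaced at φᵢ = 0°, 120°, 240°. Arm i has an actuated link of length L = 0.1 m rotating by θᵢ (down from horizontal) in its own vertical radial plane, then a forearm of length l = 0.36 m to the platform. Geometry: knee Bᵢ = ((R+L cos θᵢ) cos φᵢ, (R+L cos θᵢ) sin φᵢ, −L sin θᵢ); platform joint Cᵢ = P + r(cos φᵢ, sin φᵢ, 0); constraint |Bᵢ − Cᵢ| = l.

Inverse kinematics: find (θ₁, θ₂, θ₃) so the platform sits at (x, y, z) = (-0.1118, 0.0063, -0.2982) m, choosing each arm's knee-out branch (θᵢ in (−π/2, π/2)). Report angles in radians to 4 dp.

rotate P by −φ1: (-0.1118, 0.0063, -0.2982)
  A cos θ + B sin θ = C:  0.2518·cos θ + -0.2982·sin θ = -0.1638
  γ=atan2(-0.2982,0.2518)=-0.8696;  ψ=arccos(-0.4198)=2.0040;  θ1=γ+ψ≈1.1344
φ2=120.0° → target in arm frame (0.0614, 0.0937)
  A cos θ + B sin θ = C:  0.0786·cos θ + -0.2982·sin θ = 0.0786
  θ2 = atan2(B,A) + arccos(C/0.3084) = 0.0002
rotate P by −φ3: (0.0504, -0.1000, -0.2982)
  A=0.0896, B=-0.2982, C=(l²−L²−A²−y'²−z²)/(2L)=0.0633
  √(A²+B²)=0.3114;  θ3 = -1.2790+1.3660 ≈ 0.0870

θ₁ = 1.1344, θ₂ = 0.0002, θ₃ = 0.0870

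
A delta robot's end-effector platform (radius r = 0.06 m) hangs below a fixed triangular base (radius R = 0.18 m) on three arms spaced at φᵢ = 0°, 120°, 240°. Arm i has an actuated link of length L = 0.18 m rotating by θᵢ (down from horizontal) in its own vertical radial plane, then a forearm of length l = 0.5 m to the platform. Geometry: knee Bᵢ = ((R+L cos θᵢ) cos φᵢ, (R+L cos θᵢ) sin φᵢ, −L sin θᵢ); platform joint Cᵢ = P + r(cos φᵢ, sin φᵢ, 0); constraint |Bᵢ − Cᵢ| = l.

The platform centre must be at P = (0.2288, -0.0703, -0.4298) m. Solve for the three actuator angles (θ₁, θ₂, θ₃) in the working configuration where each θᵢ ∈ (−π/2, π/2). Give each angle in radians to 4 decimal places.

θ₁ = -0.3489, θ₂ = 1.0474, θ₃ = 0.6985

arm 1 (φ=0.0°): x'=0.2288, y'=-0.0703
  A=-0.1088, B=-0.4298, C=(l²−L²−A²−y'²−z²)/(2L)=0.0447
  θ1 = atan2(B,A) + arccos(C/0.4434) = -0.3489
φ2=120.0° → target in arm frame (-0.1753, -0.1630)
  A=0.2953, B=-0.4298, C=(l²−L²−A²−y'²−z²)/(2L)=-0.2247
  γ=atan2(-0.4298,0.2953)=-0.9688;  ψ=arccos(-0.4309)=2.0163;  θ2=γ+ψ≈1.0474
arm 3 (φ=240.0°): x'=-0.0535, y'=0.2333
  e−x'=0.1735;  (l²−L²−(e−x')²−y'²−z²)/2L = -0.1435
  θ3 = atan2(B,A) + arccos(C/0.4635) = 0.6985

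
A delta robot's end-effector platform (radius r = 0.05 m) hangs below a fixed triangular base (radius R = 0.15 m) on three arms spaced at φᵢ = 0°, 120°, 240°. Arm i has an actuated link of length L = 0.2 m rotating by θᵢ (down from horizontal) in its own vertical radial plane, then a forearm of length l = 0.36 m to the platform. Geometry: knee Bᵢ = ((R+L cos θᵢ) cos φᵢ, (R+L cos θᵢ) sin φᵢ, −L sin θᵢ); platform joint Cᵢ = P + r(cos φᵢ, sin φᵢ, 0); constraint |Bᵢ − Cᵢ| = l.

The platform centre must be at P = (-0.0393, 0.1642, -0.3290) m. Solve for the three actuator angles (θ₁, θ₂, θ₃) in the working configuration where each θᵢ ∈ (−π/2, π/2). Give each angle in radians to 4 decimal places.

φ1=0.0° → target in arm frame (-0.0393, 0.1642)
  A cos θ + B sin θ = C:  0.1393·cos θ + -0.3290·sin θ = -0.1625
  θ1 = atan2(B,A) + arccos(C/0.3573) = 0.8728
rotate P by −φ2: (0.1619, -0.0481, -0.3290)
  A=-0.0619, B=-0.3290, C=(l²−L²−A²−y'²−z²)/(2L)=-0.0619
  √(A²+B²)=0.3348;  θ2 = -1.7566+1.7569 ≈ 0.0003
φ3=240.0° → target in arm frame (-0.1226, -0.1161)
  e−x'=0.2226;  (l²−L²−(e−x')²−y'²−z²)/2L = -0.2041
  γ=atan2(-0.3290,0.2226)=-0.9761;  ψ=arccos(-0.5140)=2.1106;  θ3=γ+ψ≈1.1345

θ₁ = 0.8728, θ₂ = 0.0003, θ₃ = 1.1345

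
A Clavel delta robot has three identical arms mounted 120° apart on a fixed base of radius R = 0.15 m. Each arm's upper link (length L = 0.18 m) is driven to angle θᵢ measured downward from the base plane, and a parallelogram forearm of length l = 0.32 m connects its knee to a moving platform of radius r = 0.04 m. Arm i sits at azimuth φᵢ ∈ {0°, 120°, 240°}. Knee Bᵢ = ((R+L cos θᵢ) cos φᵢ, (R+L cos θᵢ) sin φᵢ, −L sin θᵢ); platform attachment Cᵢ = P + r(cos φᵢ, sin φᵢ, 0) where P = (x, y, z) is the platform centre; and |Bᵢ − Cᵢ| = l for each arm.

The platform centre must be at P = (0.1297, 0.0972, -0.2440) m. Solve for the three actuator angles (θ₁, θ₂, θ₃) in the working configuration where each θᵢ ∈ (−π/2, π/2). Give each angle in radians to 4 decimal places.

θ₁ = -0.0877, θ₂ = 0.6110, θ₃ = 1.3088

rotate P by −φ1: (0.1297, 0.0972, -0.2440)
  e−x'=-0.0197;  (l²−L²−(e−x')²−y'²−z²)/2L = 0.0017
  γ=atan2(-0.2440,-0.0197)=-1.6514;  ψ=arccos(0.0071)=1.5637;  θ1=γ+ψ≈-0.0877
φ2=120.0° → target in arm frame (0.0193, -0.1609)
  A=0.0907, B=-0.2440, C=(l²−L²−A²−y'²−z²)/(2L)=-0.0657
  θ2 = atan2(B,A) + arccos(C/0.2603) = 0.6110
rotate P by −φ3: (-0.1490, 0.0637, -0.2440)
  A cos θ + B sin θ = C:  0.2590·cos θ + -0.2440·sin θ = -0.1686
  γ=atan2(-0.2440,0.2590)=-0.7555;  ψ=arccos(-0.4738)=2.0644;  θ3=γ+ψ≈1.3088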